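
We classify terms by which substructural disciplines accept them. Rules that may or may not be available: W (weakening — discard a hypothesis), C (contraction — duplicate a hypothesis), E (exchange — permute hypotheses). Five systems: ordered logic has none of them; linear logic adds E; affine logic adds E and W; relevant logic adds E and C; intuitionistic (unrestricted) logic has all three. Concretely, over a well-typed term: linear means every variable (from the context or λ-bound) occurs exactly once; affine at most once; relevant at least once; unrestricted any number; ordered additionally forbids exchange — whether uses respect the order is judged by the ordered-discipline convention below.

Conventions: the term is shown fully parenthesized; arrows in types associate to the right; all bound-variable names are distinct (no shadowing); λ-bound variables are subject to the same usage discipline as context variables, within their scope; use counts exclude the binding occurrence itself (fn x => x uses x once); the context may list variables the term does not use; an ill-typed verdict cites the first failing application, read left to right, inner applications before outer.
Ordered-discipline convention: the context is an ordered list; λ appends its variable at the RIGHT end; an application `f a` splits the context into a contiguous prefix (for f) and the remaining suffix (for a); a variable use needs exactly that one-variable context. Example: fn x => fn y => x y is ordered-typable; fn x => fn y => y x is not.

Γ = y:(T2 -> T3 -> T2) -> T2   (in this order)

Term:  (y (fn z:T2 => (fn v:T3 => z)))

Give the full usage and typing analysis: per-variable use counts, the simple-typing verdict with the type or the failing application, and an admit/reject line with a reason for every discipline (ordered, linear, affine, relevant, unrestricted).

use counts: y: 1, z (λ-bound): 1, v (λ-bound): 0
left-to-right use order: y, z
typing: well-typed at T2
ordered: ✗ — v never used (weakening)
linear: ✗ — v never used (weakening)
affine: ✓ — none of y, z, v used more than once
relevant: ✗ — v never used (weakening)
unrestricted: ✓ — typability at T2 is all that's needed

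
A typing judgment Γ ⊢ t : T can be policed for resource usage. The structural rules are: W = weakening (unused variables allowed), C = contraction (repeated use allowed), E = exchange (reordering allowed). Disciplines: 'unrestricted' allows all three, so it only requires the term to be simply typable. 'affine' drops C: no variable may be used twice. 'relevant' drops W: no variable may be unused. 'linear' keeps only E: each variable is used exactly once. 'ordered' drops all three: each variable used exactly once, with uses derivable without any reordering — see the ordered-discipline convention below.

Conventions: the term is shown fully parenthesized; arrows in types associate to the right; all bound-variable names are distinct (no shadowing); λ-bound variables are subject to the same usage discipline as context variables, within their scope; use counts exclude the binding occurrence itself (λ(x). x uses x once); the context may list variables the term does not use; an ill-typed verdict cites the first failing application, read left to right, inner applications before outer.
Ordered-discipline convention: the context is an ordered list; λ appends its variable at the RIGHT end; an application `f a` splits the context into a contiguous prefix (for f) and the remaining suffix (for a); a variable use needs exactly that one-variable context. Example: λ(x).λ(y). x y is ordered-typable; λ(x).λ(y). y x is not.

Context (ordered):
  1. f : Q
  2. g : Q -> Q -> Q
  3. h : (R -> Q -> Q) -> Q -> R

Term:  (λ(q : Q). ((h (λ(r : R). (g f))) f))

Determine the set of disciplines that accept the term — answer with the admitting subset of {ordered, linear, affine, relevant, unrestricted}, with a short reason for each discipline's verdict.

admitting disciplines: unrestricted
usage: f: 2×, g: 1×, h: 1×, q (bound): 0×, r (bound): 0×
uses in reading order: h, g, f, f
typing: the term checks, with type Q -> R
ordered: ✗ — f ×2 used more than once (contraction); unused: q, r — weakening required
linear: ✗ — f ×2 used more than once (contraction); unused: q, r — weakening required
affine: ✗ — f ×2 used more than once (contraction)
relevant: ✗ — unused: q, r — weakening required
unrestricted: ✓ — well-typed at Q -> R; no restrictions here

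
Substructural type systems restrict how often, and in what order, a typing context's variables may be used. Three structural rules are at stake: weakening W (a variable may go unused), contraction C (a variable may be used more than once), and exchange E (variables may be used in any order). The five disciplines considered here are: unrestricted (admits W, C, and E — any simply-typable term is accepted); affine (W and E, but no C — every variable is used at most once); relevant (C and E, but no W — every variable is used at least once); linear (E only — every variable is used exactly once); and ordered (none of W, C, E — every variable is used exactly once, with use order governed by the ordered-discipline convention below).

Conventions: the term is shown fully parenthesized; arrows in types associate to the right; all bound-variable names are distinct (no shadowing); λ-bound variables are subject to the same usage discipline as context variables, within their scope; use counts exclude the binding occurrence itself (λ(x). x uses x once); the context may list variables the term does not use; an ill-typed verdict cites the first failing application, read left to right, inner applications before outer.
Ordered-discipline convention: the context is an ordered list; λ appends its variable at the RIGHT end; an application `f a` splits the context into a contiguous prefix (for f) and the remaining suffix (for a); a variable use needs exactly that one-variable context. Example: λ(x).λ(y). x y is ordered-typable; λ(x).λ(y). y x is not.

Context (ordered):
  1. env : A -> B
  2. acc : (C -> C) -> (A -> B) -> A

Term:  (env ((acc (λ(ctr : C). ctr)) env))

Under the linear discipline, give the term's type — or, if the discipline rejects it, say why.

not well-typed under linear — env ×2 used more than once (contraction)
variable uses: env=2; acc=1; ctr [bound]=1
use order (left to right): env, acc, ctr, env
typing: ✓ — B
all disciplines: ordered ✗; linear ✗; affine ✗; relevant ✓; unrestricted ✓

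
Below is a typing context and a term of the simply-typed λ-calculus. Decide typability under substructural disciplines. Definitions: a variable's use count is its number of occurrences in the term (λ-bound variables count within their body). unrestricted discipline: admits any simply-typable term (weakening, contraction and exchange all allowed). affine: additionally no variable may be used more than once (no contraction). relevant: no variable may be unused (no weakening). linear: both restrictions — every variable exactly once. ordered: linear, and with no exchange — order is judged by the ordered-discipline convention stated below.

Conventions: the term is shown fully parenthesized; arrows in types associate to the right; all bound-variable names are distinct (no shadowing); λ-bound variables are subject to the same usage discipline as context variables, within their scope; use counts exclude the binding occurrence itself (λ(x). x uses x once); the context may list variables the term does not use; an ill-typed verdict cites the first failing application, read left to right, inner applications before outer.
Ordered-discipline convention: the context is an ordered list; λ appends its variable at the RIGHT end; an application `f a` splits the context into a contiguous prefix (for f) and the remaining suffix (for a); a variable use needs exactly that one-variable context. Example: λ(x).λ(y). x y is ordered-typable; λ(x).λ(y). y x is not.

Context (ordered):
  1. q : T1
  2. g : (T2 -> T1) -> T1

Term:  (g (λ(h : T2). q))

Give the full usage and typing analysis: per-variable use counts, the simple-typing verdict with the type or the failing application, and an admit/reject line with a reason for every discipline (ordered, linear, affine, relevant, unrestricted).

counts: q: 1, g: 1, h (bound): 0
order of uses: g, q
typing: well-typed — term : T1
ordered: ✗ — needs weakening: h unused
linear: ✗ — needs weakening: h unused
affine: ✓ — none of q, g, h used more than once
relevant: ✗ — needs weakening: h unused
unrestricted: ✓ — well-typed at T1; no restrictions here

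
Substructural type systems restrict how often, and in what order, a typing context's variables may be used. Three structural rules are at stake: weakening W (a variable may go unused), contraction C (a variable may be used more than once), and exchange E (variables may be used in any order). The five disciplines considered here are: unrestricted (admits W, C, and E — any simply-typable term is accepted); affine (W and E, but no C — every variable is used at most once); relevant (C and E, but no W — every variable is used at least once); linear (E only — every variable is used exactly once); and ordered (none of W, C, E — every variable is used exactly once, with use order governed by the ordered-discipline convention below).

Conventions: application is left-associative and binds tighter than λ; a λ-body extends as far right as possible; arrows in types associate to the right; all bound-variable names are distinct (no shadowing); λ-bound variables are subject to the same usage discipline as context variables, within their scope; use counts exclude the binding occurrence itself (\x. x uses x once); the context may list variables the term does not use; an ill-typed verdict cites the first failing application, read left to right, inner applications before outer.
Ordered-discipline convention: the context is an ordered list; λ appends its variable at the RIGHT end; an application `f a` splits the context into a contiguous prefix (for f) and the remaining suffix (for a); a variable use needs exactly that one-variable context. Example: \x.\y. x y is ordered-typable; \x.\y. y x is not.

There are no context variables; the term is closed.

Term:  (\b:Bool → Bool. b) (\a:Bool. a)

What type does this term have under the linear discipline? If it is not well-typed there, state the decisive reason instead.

term : Bool → Bool
usage: b (bound): 1×, a (bound): 1×
uses in reading order: b, a
typing: the term checks, with type Bool → Bool
all disciplines: ordered ✓ · linear ✓ · affine ✓ · relevant ✓ · unrestricted ✓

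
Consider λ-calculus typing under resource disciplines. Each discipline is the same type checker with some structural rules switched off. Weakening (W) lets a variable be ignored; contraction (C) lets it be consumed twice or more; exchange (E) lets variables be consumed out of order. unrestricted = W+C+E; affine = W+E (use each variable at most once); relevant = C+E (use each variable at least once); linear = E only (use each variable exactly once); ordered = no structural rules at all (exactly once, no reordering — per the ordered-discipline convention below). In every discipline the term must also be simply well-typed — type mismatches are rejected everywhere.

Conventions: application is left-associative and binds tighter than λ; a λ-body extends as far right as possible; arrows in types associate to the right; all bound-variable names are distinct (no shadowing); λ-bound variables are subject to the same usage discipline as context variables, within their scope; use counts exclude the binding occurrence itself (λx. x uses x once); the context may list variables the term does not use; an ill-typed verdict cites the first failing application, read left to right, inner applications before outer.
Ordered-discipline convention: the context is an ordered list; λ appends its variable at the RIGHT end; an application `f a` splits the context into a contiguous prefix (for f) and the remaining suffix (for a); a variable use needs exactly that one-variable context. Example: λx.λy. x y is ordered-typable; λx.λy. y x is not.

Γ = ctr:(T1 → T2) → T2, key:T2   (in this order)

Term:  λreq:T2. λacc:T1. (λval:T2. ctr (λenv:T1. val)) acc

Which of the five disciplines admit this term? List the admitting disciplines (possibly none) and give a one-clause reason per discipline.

admitted by: none
usage: ctr: 1; key: 0; req (bound): 0; acc (bound): 1; val (bound): 1; env (bound): 0
uses in reading order: ctr, val, acc
typing: ill-typed: an argument T1 mismatches the expected T2
ordered: ✗, fails simple typing
linear: ✗, a type mismatch blocks all five
affine: ✗, the type mismatch rejects it
relevant: ✗, not simply typable
unrestricted: ✗, fails simple typing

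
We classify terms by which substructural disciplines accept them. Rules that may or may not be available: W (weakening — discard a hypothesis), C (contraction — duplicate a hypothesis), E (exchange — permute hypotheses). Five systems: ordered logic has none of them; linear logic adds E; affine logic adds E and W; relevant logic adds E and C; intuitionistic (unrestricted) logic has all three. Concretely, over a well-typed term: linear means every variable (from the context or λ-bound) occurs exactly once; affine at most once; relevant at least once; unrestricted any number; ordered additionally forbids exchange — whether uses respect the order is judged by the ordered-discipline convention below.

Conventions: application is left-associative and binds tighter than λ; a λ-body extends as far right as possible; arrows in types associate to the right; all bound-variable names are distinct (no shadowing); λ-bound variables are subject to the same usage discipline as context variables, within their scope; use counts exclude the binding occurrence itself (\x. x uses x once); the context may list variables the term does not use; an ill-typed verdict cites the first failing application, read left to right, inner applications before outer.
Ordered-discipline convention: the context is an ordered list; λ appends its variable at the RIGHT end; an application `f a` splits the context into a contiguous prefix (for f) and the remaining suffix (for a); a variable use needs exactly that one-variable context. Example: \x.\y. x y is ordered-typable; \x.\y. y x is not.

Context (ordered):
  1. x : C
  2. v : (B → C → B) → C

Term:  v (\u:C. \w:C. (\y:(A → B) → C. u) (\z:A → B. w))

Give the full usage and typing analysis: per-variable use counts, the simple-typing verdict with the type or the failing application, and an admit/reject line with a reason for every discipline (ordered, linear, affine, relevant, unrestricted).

use counts: x=0, v=1, u (bound)=1, w (bound)=1, y (bound)=0, z (bound)=0
left-to-right use order: v, u, w
typing: ill-typed: an application expects B → C → B but receives C → C → C
ordered ✗ (not simply typable)
linear ✗ (fails simple typing)
affine ✗ (a type mismatch blocks all five)
relevant ✗ (the type mismatch rejects it)
unrestricted ✗ (not simply typable)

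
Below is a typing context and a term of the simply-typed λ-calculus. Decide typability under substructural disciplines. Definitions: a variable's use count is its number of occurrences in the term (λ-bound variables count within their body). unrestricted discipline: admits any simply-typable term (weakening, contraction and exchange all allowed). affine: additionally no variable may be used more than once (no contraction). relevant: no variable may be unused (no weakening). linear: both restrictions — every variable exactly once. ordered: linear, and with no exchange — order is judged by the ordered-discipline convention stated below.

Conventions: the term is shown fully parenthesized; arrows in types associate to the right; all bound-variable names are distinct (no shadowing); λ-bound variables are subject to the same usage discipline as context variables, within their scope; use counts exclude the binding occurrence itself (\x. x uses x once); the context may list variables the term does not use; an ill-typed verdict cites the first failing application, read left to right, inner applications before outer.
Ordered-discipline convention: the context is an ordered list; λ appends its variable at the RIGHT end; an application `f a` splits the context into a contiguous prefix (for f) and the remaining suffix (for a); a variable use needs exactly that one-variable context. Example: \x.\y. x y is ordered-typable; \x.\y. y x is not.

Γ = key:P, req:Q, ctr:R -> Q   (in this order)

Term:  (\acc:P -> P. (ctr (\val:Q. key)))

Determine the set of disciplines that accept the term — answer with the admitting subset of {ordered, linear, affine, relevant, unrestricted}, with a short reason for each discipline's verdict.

accepted by: none
variable uses: key: 1; req: 0; ctr: 1; acc (λ-bound): 0; val (λ-bound): 0
use order (left to right): ctr, key
typing: ill-typed: argument of type Q -> P where R is required
ordered ✗ (fails simple typing)
linear ✗ (a type mismatch blocks all five)
affine ✗ (the type mismatch rejects it)
relevant ✗ (not simply typable)
unrestricted ✗ (fails simple typing)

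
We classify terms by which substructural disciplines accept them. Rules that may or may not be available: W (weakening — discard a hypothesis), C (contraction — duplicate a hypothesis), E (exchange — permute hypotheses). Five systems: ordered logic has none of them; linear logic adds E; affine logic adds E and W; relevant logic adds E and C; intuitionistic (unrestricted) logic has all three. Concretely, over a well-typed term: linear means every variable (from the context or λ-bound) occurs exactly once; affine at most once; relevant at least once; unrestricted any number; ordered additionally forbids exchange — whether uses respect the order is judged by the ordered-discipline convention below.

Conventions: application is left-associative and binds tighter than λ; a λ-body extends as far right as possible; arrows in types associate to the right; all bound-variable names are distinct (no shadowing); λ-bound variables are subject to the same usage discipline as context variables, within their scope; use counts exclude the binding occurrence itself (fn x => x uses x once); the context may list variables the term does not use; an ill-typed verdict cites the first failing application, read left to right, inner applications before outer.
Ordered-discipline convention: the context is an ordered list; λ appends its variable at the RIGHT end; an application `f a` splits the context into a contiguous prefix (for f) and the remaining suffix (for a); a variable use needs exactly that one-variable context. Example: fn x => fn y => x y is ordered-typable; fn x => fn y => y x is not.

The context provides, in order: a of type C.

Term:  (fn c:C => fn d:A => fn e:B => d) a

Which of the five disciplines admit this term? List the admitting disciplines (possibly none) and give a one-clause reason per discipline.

accepted by: affine, unrestricted
counts: a: 1×; c [bound]: 0×; d [bound]: 1×; e [bound]: 0×
use order (left to right): d, a
typing: well-typed — term : A -> B -> A
ordered ✗ (c, e never used (weakening))
linear ✗ (c, e never used (weakening))
affine ✓ (a, c, d, e: no repeats, contraction unneeded)
relevant ✗ (c, e never used (weakening))
unrestricted ✓ (simply typable at A -> B -> A; W, C, E all held)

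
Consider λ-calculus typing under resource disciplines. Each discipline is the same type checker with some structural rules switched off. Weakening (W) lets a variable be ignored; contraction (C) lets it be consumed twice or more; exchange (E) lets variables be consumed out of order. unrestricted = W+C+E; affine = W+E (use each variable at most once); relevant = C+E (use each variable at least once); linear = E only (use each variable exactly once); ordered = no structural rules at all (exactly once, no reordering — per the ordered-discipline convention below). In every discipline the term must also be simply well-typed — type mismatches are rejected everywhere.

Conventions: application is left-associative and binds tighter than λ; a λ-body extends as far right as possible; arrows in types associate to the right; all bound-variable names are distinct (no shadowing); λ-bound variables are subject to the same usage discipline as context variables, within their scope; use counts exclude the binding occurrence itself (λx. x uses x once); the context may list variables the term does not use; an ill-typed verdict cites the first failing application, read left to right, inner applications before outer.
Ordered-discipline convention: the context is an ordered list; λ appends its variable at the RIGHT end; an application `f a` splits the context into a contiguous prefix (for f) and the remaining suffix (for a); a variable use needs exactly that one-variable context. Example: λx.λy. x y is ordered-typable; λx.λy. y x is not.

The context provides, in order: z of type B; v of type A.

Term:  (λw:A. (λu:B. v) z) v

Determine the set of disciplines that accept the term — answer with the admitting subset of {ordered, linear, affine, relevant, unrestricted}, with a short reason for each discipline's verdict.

admitting disciplines: unrestricted
usage: z: 1×, v: 2×, w (λ-bound): 0×, u (λ-bound): 0×
order of uses: v, z, v
typing: well-typed at A
ordered ✗ (uses contraction: v ×2; w, u never used (weakening))
linear ✗ (uses contraction: v ×2; w, u never used (weakening))
affine ✗ (uses contraction: v ×2)
relevant ✗ (w, u never used (weakening))
unrestricted ✓ (well-typed at A; no restrictions here)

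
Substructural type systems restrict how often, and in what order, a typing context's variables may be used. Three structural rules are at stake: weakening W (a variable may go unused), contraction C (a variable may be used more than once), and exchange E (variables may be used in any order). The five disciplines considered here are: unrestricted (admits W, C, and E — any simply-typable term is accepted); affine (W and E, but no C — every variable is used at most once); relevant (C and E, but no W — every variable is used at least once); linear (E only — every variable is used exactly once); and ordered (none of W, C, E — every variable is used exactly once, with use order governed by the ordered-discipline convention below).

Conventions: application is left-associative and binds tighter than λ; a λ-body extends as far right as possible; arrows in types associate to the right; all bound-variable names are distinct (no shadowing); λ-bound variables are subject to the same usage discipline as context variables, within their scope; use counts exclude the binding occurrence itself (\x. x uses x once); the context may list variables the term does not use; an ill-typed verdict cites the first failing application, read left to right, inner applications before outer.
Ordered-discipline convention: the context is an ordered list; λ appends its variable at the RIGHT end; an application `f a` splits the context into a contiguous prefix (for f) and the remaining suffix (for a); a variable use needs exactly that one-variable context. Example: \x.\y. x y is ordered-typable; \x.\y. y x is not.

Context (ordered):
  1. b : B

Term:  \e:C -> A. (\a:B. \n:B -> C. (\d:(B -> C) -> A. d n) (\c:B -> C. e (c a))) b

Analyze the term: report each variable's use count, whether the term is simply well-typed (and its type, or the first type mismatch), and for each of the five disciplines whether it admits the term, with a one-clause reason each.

variable uses: b: 1, e (λ-bound): 1, a (λ-bound): 1, n (λ-bound): 1, d (λ-bound): 1, c (λ-bound): 1
order of uses: d, n, e, c, a, b
typing: the term checks, with type (C -> A) -> (B -> C) -> A
ordered ✗ (no contiguous prefix/suffix split fits d, n, e, c, a, b)
linear ✓ (each of b, e, a, n, d, c used exactly once)
affine ✓ (at most one use each (b, e, a, n, d, c))
relevant ✓ (every one of b, e, a, n, d, c appears)
unrestricted ✓ (typability at (C -> A) -> (B -> C) -> A is all that's needed)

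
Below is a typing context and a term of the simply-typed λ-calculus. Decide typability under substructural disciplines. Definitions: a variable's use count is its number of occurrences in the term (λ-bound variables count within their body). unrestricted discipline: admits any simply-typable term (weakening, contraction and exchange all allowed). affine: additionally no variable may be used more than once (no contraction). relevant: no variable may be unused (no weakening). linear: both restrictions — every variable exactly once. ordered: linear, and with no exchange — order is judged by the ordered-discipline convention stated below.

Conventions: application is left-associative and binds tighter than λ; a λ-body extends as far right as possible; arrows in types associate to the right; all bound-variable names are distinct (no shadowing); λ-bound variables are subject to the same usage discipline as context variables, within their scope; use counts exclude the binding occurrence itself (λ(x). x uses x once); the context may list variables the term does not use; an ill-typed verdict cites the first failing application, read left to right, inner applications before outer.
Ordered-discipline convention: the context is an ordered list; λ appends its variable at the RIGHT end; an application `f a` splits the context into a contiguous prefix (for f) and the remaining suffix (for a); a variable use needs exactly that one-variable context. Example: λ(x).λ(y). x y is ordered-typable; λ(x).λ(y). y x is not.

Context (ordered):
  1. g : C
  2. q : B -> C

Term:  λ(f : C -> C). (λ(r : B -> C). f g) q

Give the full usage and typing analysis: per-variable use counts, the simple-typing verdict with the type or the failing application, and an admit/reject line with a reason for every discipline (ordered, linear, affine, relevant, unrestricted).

variable uses: g ×1; q ×1; f (bound) ×1; r (bound) ×0
left-to-right use order: f, g, q
typing: ✓ — (C -> C) -> C
ordered ✗ (unused: r — weakening required)
linear ✗ (unused: r — weakening required)
affine ✓ (g, q, f, r: no repeats, contraction unneeded)
relevant ✗ (unused: r — weakening required)
unrestricted ✓ (well-typed at (C -> C) -> C; no restrictions here)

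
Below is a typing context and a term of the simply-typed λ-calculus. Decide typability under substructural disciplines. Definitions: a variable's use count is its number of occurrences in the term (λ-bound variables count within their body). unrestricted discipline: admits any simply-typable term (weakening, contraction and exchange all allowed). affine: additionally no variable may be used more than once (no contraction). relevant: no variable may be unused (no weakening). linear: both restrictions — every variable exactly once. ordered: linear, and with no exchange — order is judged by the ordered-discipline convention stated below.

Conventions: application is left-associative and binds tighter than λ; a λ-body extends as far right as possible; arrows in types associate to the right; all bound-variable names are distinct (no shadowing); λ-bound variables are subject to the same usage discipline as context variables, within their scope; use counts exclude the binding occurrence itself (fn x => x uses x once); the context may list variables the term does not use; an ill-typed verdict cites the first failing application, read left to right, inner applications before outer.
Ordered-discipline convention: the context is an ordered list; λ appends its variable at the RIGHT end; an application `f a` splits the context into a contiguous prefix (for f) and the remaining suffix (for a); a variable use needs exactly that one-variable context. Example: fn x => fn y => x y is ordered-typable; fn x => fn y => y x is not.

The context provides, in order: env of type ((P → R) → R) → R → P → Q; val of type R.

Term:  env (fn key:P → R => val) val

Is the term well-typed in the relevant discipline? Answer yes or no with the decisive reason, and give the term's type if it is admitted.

no — key left unused
usage: env ×1; val ×2; key [bound] ×0
use order (left to right): env, val, val
typing: ✓ — P → Q
all disciplines: ordered ✗; linear ✗; affine ✗; relevant ✗; unrestricted ✓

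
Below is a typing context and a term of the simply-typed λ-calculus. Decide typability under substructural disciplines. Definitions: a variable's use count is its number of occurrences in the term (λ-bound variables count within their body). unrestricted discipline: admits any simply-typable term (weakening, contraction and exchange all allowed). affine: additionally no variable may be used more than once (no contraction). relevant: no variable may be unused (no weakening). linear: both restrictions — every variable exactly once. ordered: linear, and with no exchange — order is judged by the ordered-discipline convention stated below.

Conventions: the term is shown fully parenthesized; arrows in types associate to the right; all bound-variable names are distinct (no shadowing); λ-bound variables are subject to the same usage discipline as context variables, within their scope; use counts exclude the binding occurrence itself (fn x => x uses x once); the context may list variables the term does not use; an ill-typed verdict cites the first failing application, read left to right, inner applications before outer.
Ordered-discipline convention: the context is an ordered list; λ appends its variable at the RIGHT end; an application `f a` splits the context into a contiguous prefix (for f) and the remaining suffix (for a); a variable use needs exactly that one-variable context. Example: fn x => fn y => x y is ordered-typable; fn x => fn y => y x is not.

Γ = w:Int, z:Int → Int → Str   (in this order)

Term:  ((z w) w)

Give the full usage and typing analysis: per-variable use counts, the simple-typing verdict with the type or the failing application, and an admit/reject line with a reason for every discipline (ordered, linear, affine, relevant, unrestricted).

use counts: w ×2, z ×1
uses in reading order: z, w, w
typing: well-typed at Str
ordered: ✗ — repeated use of w ×2
linear: ✗ — repeated use of w ×2
affine: ✗ — repeated use of w ×2
relevant: ✓ — at least one use each (w, z)
unrestricted: ✓ — typability at Str is all that's needed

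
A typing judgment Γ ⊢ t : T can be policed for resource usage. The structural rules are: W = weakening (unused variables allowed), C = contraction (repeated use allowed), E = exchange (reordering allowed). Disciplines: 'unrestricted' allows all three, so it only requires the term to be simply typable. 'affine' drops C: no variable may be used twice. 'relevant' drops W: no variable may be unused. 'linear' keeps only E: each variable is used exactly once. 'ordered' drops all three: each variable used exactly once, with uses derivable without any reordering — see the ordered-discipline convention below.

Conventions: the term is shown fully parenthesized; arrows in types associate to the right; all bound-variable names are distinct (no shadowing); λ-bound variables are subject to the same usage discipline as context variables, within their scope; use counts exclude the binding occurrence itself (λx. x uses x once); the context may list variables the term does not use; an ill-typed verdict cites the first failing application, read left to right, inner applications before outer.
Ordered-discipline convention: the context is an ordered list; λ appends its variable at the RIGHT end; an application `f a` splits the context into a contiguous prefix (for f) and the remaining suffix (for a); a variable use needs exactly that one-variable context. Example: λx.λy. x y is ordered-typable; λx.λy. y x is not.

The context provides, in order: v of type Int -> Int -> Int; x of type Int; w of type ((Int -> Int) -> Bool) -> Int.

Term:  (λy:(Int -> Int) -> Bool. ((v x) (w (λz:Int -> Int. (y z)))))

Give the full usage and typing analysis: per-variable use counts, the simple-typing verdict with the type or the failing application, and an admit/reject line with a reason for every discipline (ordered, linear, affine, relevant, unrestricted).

variable uses: v: 1, x: 1, w: 1, y (λ-bound): 1, z (λ-bound): 1
left-to-right use order: v, x, w, y, z
typing: well-typed at ((Int -> Int) -> Bool) -> Int
ordered ✓ (v, x, w, y, z: once each, no exchange needed)
linear ✓ (v, x, w, y, z: one use apiece)
affine ✓ (none of v, x, w, y, z used more than once)
relevant ✓ (every one of v, x, w, y, z appears)
unrestricted ✓ (type-checks (((Int -> Int) -> Bool) -> Int) and nothing is barred)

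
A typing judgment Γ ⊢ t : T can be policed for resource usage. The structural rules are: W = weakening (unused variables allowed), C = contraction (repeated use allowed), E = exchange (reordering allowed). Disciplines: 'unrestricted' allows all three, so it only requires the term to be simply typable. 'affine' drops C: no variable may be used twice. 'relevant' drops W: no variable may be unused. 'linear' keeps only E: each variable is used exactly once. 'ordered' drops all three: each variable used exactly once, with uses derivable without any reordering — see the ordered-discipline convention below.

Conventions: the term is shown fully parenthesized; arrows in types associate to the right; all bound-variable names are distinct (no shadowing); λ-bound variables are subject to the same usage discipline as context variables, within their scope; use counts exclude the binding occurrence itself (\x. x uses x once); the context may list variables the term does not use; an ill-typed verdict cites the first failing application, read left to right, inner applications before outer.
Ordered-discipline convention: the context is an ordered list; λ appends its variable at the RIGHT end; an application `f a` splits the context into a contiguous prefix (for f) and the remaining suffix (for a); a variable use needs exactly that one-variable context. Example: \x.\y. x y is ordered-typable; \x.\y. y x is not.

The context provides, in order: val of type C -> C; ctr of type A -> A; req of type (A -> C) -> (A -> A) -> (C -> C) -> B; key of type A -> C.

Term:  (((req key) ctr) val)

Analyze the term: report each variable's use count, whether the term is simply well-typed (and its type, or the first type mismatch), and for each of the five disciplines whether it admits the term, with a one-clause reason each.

use counts: val: 1×, ctr: 1×, req: 1×, key: 1×
uses in reading order: req, key, ctr, val
typing: well-typed at B
ordered ✗ (needs exchange: uses follow req, key, ctr, val)
linear ✓ (each of val, ctr, req, key used exactly once)
affine ✓ (none of val, ctr, req, key used more than once)
relevant ✓ (every one of val, ctr, req, key appears)
unrestricted ✓ (well-typed at B; no restrictions here)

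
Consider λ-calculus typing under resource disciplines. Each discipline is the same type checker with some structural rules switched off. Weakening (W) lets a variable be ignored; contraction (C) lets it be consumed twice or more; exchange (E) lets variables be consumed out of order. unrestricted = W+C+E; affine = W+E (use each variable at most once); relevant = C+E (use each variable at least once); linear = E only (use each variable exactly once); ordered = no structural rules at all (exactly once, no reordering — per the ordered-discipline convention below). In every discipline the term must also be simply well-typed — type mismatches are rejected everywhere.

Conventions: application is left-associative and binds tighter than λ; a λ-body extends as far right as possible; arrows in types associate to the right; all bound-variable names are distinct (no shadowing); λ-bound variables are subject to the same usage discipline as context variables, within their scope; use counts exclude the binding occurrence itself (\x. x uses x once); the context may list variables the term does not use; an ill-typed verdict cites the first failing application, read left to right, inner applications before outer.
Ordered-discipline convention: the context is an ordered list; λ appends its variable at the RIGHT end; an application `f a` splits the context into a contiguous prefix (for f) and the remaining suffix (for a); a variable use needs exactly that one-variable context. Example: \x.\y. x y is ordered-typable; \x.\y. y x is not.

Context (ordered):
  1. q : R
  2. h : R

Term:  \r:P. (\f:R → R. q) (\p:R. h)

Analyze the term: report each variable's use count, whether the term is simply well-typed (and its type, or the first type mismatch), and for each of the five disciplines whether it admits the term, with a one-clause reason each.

variable uses: q: 1, h: 1, r (bound): 0, f (bound): 0, p (bound): 0
left-to-right use order: q, h
typing: the term checks, with type P → R
ordered: ✗ — r, f, p never used (weakening)
linear: ✗ — r, f, p never used (weakening)
affine: ✓ — no duplicate uses among q, h, r, f, p
relevant: ✗ — r, f, p never used (weakening)
unrestricted: ✓ — well-typed at P → R; no restrictions here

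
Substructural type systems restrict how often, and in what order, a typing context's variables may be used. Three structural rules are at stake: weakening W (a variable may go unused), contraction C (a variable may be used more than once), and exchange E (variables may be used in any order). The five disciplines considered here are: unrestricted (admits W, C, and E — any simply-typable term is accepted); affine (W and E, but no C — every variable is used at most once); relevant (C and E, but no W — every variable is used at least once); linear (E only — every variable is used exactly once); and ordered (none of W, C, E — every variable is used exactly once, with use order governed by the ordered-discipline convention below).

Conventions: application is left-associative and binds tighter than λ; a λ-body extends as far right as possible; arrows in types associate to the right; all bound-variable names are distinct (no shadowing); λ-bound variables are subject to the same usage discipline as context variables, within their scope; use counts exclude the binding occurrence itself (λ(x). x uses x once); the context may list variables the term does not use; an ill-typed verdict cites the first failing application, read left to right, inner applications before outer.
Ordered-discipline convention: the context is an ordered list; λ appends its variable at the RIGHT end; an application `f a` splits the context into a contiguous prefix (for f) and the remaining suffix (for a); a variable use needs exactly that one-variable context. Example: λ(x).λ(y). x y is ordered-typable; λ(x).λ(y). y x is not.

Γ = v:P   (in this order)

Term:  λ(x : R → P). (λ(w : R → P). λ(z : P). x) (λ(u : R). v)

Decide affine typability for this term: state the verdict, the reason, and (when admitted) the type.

yes — no duplicate uses among v, x, w, z, u; term : (R → P) → P → R → P
usage: v=1; x (λ-bound)=1; w (λ-bound)=0; z (λ-bound)=0; u (λ-bound)=0
order of uses: x, v
typing: well-typed at (R → P) → P → R → P
all disciplines: ordered ✗, linear ✗, affine ✓, relevant ✗, unrestricted ✓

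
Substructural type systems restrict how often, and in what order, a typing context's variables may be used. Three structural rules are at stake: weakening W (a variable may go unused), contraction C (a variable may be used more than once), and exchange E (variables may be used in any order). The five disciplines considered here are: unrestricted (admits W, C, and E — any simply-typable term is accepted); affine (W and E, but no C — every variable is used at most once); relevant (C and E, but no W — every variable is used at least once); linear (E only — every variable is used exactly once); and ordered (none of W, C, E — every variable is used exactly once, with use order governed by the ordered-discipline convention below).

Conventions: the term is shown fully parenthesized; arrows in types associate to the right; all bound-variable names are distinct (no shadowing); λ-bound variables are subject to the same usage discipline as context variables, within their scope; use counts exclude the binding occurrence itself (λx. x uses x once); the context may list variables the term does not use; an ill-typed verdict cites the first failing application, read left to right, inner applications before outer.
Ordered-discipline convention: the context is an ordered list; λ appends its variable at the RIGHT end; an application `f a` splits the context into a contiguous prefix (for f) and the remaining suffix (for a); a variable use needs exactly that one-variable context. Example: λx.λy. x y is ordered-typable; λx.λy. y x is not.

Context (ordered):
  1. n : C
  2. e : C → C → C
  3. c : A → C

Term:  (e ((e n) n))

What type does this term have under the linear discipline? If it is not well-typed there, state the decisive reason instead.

not well-typed under linear — needs contraction — n ×2, e ×2; unused: c — weakening required
variable uses: n=2, e=2, c=0
use order (left to right): e, e, n, n
typing: ✓ — C → C
all disciplines: ordered ✗ · linear ✗ · affine ✗ · relevant ✗ · unrestricted ✓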